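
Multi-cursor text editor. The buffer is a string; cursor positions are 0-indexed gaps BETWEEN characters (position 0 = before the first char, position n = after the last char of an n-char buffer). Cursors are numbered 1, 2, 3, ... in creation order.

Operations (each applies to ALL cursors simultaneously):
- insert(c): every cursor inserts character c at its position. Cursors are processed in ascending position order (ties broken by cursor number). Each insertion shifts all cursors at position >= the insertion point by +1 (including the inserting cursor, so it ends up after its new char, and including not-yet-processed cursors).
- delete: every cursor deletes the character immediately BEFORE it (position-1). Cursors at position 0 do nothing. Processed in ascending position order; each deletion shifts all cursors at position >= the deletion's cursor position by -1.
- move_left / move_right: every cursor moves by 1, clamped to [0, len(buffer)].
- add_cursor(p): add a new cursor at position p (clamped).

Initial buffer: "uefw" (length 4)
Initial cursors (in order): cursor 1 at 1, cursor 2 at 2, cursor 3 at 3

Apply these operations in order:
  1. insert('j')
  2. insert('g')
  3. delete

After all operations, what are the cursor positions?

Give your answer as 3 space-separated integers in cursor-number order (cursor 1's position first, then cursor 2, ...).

Answer: 2 4 6

Derivation:
After op 1 (insert('j')): buffer="ujejfjw" (len 7), cursors c1@2 c2@4 c3@6, authorship .1.2.3.
After op 2 (insert('g')): buffer="ujgejgfjgw" (len 10), cursors c1@3 c2@6 c3@9, authorship .11.22.33.
After op 3 (delete): buffer="ujejfjw" (len 7), cursors c1@2 c2@4 c3@6, authorship .1.2.3.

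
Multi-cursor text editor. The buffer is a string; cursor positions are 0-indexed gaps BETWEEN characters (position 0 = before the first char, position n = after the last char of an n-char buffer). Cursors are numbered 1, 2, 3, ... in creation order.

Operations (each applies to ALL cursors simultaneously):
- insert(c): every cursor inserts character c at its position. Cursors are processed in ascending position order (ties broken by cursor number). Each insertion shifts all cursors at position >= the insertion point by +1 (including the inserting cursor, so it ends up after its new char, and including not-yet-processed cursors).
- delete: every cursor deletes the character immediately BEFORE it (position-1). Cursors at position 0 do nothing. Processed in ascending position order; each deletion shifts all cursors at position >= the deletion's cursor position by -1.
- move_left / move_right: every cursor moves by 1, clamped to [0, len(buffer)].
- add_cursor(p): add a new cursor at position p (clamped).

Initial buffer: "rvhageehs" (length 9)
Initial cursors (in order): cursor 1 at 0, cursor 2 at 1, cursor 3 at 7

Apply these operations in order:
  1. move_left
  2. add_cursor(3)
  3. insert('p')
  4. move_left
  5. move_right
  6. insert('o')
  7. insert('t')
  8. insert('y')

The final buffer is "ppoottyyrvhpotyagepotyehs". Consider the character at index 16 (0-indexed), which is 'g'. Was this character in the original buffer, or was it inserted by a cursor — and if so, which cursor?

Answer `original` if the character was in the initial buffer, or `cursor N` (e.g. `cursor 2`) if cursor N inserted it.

After op 1 (move_left): buffer="rvhageehs" (len 9), cursors c1@0 c2@0 c3@6, authorship .........
After op 2 (add_cursor(3)): buffer="rvhageehs" (len 9), cursors c1@0 c2@0 c4@3 c3@6, authorship .........
After op 3 (insert('p')): buffer="pprvhpagepehs" (len 13), cursors c1@2 c2@2 c4@6 c3@10, authorship 12...4...3...
After op 4 (move_left): buffer="pprvhpagepehs" (len 13), cursors c1@1 c2@1 c4@5 c3@9, authorship 12...4...3...
After op 5 (move_right): buffer="pprvhpagepehs" (len 13), cursors c1@2 c2@2 c4@6 c3@10, authorship 12...4...3...
After op 6 (insert('o')): buffer="ppoorvhpoagepoehs" (len 17), cursors c1@4 c2@4 c4@9 c3@14, authorship 1212...44...33...
After op 7 (insert('t')): buffer="ppoottrvhpotagepotehs" (len 21), cursors c1@6 c2@6 c4@12 c3@18, authorship 121212...444...333...
After op 8 (insert('y')): buffer="ppoottyyrvhpotyagepotyehs" (len 25), cursors c1@8 c2@8 c4@15 c3@22, authorship 12121212...4444...3333...
Authorship (.=original, N=cursor N): 1 2 1 2 1 2 1 2 . . . 4 4 4 4 . . . 3 3 3 3 . . .
Index 16: author = original

Answer: original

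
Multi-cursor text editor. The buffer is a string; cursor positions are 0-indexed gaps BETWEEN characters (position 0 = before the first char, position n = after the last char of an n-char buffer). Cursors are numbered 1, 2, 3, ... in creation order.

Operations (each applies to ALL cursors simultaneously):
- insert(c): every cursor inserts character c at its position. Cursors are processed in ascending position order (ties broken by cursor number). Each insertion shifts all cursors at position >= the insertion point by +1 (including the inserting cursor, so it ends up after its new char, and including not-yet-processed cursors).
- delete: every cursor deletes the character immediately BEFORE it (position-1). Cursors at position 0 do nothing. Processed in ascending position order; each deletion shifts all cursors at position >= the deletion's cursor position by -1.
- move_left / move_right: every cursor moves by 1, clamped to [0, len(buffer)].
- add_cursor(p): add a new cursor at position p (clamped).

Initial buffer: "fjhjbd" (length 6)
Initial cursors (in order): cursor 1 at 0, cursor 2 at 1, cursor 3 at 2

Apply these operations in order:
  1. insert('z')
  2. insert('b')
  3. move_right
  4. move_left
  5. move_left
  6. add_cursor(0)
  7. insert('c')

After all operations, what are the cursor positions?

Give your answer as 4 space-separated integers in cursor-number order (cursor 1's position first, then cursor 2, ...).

Answer: 3 7 11 1

Derivation:
After op 1 (insert('z')): buffer="zfzjzhjbd" (len 9), cursors c1@1 c2@3 c3@5, authorship 1.2.3....
After op 2 (insert('b')): buffer="zbfzbjzbhjbd" (len 12), cursors c1@2 c2@5 c3@8, authorship 11.22.33....
After op 3 (move_right): buffer="zbfzbjzbhjbd" (len 12), cursors c1@3 c2@6 c3@9, authorship 11.22.33....
After op 4 (move_left): buffer="zbfzbjzbhjbd" (len 12), cursors c1@2 c2@5 c3@8, authorship 11.22.33....
After op 5 (move_left): buffer="zbfzbjzbhjbd" (len 12), cursors c1@1 c2@4 c3@7, authorship 11.22.33....
After op 6 (add_cursor(0)): buffer="zbfzbjzbhjbd" (len 12), cursors c4@0 c1@1 c2@4 c3@7, authorship 11.22.33....
After op 7 (insert('c')): buffer="czcbfzcbjzcbhjbd" (len 16), cursors c4@1 c1@3 c2@7 c3@11, authorship 4111.222.333....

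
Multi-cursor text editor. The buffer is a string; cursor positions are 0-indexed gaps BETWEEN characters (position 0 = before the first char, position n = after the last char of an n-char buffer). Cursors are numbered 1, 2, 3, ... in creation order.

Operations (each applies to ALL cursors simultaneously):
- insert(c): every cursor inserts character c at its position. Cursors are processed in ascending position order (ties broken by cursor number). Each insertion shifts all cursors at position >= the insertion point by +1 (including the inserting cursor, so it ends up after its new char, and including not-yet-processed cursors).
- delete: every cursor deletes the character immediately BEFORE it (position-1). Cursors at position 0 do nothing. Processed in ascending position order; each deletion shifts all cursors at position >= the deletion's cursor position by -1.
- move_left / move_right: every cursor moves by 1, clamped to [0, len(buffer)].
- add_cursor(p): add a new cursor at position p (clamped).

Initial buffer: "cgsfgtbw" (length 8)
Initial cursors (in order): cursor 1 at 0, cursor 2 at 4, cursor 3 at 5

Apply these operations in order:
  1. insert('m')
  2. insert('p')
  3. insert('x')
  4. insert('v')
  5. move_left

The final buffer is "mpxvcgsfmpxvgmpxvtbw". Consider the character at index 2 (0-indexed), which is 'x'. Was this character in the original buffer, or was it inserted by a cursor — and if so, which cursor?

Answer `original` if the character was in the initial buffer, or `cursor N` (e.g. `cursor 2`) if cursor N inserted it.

Answer: cursor 1

Derivation:
After op 1 (insert('m')): buffer="mcgsfmgmtbw" (len 11), cursors c1@1 c2@6 c3@8, authorship 1....2.3...
After op 2 (insert('p')): buffer="mpcgsfmpgmptbw" (len 14), cursors c1@2 c2@8 c3@11, authorship 11....22.33...
After op 3 (insert('x')): buffer="mpxcgsfmpxgmpxtbw" (len 17), cursors c1@3 c2@10 c3@14, authorship 111....222.333...
After op 4 (insert('v')): buffer="mpxvcgsfmpxvgmpxvtbw" (len 20), cursors c1@4 c2@12 c3@17, authorship 1111....2222.3333...
After op 5 (move_left): buffer="mpxvcgsfmpxvgmpxvtbw" (len 20), cursors c1@3 c2@11 c3@16, authorship 1111....2222.3333...
Authorship (.=original, N=cursor N): 1 1 1 1 . . . . 2 2 2 2 . 3 3 3 3 . . .
Index 2: author = 1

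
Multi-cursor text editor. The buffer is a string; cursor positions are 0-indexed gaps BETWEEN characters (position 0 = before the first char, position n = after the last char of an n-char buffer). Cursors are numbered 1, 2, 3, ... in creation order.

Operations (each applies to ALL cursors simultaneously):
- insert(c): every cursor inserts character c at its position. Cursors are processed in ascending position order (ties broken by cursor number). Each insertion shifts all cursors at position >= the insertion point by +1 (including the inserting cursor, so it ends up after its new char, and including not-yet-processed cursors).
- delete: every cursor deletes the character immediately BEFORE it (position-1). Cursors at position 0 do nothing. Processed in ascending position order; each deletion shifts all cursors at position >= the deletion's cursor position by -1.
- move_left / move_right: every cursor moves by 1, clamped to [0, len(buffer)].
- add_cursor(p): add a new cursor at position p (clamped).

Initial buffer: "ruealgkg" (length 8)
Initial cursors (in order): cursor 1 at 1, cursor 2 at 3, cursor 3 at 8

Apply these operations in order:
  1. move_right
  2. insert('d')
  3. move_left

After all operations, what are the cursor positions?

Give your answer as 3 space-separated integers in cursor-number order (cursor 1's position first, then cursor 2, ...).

Answer: 2 5 10

Derivation:
After op 1 (move_right): buffer="ruealgkg" (len 8), cursors c1@2 c2@4 c3@8, authorship ........
After op 2 (insert('d')): buffer="rudeadlgkgd" (len 11), cursors c1@3 c2@6 c3@11, authorship ..1..2....3
After op 3 (move_left): buffer="rudeadlgkgd" (len 11), cursors c1@2 c2@5 c3@10, authorship ..1..2....3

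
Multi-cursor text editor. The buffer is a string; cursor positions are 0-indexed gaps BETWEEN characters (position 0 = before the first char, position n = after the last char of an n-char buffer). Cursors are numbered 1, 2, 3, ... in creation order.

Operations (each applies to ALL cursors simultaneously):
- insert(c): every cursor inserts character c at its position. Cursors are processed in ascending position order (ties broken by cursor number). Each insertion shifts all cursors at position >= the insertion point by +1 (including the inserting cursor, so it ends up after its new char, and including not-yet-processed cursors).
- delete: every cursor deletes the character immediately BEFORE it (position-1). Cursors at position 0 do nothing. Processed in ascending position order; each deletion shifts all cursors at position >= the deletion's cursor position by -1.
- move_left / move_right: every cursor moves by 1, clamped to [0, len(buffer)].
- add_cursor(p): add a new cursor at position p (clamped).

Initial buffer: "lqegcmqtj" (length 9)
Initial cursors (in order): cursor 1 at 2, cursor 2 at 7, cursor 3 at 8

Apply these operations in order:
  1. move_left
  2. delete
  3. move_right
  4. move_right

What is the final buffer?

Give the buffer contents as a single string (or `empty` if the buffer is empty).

Answer: qegctj

Derivation:
After op 1 (move_left): buffer="lqegcmqtj" (len 9), cursors c1@1 c2@6 c3@7, authorship .........
After op 2 (delete): buffer="qegctj" (len 6), cursors c1@0 c2@4 c3@4, authorship ......
After op 3 (move_right): buffer="qegctj" (len 6), cursors c1@1 c2@5 c3@5, authorship ......
After op 4 (move_right): buffer="qegctj" (len 6), cursors c1@2 c2@6 c3@6, authorship ......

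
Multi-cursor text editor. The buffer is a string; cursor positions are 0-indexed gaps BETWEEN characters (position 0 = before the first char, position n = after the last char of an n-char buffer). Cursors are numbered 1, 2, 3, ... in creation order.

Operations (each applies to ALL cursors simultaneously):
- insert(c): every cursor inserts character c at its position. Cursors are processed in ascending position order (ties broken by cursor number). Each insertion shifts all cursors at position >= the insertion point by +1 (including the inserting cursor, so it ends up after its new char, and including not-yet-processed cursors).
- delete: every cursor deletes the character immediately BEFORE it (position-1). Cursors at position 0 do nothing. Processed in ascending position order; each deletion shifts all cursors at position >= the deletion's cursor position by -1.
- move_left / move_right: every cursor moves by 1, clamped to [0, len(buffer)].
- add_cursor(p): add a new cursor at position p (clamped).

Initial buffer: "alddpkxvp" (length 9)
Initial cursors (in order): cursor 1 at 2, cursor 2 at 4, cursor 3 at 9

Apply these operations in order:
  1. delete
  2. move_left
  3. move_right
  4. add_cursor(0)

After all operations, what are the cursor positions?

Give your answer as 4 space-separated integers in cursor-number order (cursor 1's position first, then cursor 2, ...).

Answer: 1 2 6 0

Derivation:
After op 1 (delete): buffer="adpkxv" (len 6), cursors c1@1 c2@2 c3@6, authorship ......
After op 2 (move_left): buffer="adpkxv" (len 6), cursors c1@0 c2@1 c3@5, authorship ......
After op 3 (move_right): buffer="adpkxv" (len 6), cursors c1@1 c2@2 c3@6, authorship ......
After op 4 (add_cursor(0)): buffer="adpkxv" (len 6), cursors c4@0 c1@1 c2@2 c3@6, authorship ......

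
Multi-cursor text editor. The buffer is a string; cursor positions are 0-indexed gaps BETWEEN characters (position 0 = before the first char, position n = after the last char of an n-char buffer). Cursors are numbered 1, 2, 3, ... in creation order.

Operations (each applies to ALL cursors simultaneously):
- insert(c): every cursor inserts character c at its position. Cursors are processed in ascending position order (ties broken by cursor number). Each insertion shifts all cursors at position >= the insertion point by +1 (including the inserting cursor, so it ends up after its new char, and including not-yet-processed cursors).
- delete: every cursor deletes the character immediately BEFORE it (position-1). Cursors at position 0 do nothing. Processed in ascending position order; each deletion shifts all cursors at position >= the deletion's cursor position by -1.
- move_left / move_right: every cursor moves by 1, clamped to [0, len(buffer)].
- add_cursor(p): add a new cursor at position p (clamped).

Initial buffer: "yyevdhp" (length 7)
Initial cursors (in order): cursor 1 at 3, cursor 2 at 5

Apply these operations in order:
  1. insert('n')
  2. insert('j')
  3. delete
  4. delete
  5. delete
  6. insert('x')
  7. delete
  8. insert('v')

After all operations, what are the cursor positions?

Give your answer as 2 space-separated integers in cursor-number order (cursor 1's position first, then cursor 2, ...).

Answer: 3 5

Derivation:
After op 1 (insert('n')): buffer="yyenvdnhp" (len 9), cursors c1@4 c2@7, authorship ...1..2..
After op 2 (insert('j')): buffer="yyenjvdnjhp" (len 11), cursors c1@5 c2@9, authorship ...11..22..
After op 3 (delete): buffer="yyenvdnhp" (len 9), cursors c1@4 c2@7, authorship ...1..2..
After op 4 (delete): buffer="yyevdhp" (len 7), cursors c1@3 c2@5, authorship .......
After op 5 (delete): buffer="yyvhp" (len 5), cursors c1@2 c2@3, authorship .....
After op 6 (insert('x')): buffer="yyxvxhp" (len 7), cursors c1@3 c2@5, authorship ..1.2..
After op 7 (delete): buffer="yyvhp" (len 5), cursors c1@2 c2@3, authorship .....
After op 8 (insert('v')): buffer="yyvvvhp" (len 7), cursors c1@3 c2@5, authorship ..1.2..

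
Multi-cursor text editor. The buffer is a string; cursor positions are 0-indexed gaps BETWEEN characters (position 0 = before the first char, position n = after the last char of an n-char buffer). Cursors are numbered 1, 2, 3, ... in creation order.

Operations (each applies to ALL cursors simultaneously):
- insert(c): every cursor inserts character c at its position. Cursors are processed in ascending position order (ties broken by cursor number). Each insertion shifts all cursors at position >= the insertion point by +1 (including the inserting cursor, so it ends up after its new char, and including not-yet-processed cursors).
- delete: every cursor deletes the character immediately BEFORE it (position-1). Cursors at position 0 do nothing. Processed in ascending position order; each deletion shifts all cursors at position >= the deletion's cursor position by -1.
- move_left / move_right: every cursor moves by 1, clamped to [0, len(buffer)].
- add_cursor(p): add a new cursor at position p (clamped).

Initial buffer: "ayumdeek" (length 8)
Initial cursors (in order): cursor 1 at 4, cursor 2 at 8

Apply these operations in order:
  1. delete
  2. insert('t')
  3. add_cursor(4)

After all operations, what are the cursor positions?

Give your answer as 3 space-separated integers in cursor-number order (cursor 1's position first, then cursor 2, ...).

After op 1 (delete): buffer="ayudee" (len 6), cursors c1@3 c2@6, authorship ......
After op 2 (insert('t')): buffer="ayutdeet" (len 8), cursors c1@4 c2@8, authorship ...1...2
After op 3 (add_cursor(4)): buffer="ayutdeet" (len 8), cursors c1@4 c3@4 c2@8, authorship ...1...2

Answer: 4 8 4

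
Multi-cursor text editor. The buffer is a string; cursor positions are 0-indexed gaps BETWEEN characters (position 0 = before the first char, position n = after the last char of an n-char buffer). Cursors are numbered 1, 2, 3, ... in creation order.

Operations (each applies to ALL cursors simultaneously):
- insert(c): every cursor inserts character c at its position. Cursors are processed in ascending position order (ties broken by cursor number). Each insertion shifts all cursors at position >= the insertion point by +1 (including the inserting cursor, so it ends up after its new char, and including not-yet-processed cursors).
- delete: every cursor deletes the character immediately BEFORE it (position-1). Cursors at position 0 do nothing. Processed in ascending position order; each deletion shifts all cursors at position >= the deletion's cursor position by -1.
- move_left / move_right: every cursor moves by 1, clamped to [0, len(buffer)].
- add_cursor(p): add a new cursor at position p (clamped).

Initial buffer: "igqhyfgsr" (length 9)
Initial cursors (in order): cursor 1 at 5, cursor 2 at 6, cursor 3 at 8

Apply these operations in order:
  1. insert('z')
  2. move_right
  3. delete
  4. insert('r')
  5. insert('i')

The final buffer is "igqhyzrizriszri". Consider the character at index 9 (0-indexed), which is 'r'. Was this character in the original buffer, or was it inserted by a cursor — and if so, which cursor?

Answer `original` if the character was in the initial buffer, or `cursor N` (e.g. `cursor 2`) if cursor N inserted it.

After op 1 (insert('z')): buffer="igqhyzfzgszr" (len 12), cursors c1@6 c2@8 c3@11, authorship .....1.2..3.
After op 2 (move_right): buffer="igqhyzfzgszr" (len 12), cursors c1@7 c2@9 c3@12, authorship .....1.2..3.
After op 3 (delete): buffer="igqhyzzsz" (len 9), cursors c1@6 c2@7 c3@9, authorship .....12.3
After op 4 (insert('r')): buffer="igqhyzrzrszr" (len 12), cursors c1@7 c2@9 c3@12, authorship .....1122.33
After op 5 (insert('i')): buffer="igqhyzrizriszri" (len 15), cursors c1@8 c2@11 c3@15, authorship .....111222.333
Authorship (.=original, N=cursor N): . . . . . 1 1 1 2 2 2 . 3 3 3
Index 9: author = 2

Answer: cursor 2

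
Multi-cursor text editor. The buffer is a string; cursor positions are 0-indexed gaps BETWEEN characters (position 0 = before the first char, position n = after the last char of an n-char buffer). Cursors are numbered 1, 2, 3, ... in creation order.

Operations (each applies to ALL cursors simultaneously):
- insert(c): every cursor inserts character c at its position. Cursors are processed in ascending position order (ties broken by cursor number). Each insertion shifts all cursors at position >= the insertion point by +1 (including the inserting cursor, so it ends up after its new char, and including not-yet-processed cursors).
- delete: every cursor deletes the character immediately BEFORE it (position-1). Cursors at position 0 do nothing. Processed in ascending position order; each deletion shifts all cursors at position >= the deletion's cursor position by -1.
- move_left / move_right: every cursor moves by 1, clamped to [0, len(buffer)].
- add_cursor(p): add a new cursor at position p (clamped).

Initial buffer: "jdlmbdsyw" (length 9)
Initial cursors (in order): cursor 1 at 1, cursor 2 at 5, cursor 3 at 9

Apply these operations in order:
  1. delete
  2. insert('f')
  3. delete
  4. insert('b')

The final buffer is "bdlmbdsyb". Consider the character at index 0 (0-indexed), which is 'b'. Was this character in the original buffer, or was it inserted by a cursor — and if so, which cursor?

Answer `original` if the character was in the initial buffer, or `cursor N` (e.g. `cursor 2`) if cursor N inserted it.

After op 1 (delete): buffer="dlmdsy" (len 6), cursors c1@0 c2@3 c3@6, authorship ......
After op 2 (insert('f')): buffer="fdlmfdsyf" (len 9), cursors c1@1 c2@5 c3@9, authorship 1...2...3
After op 3 (delete): buffer="dlmdsy" (len 6), cursors c1@0 c2@3 c3@6, authorship ......
After op 4 (insert('b')): buffer="bdlmbdsyb" (len 9), cursors c1@1 c2@5 c3@9, authorship 1...2...3
Authorship (.=original, N=cursor N): 1 . . . 2 . . . 3
Index 0: author = 1

Answer: cursor 1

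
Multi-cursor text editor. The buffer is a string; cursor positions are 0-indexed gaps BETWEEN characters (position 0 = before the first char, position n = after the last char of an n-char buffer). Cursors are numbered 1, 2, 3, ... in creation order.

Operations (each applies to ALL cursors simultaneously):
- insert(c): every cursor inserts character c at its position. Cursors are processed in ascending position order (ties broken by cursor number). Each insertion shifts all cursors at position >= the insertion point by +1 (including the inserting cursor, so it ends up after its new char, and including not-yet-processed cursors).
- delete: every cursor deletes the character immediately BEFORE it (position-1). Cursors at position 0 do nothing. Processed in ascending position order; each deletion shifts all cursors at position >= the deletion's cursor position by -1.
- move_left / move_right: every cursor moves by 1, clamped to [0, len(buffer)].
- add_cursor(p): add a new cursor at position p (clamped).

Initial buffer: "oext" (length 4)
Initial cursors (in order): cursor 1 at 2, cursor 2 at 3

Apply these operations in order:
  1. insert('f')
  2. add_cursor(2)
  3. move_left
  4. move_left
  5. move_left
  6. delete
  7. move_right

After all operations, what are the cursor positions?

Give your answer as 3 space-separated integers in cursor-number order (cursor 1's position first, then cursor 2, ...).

After op 1 (insert('f')): buffer="oefxft" (len 6), cursors c1@3 c2@5, authorship ..1.2.
After op 2 (add_cursor(2)): buffer="oefxft" (len 6), cursors c3@2 c1@3 c2@5, authorship ..1.2.
After op 3 (move_left): buffer="oefxft" (len 6), cursors c3@1 c1@2 c2@4, authorship ..1.2.
After op 4 (move_left): buffer="oefxft" (len 6), cursors c3@0 c1@1 c2@3, authorship ..1.2.
After op 5 (move_left): buffer="oefxft" (len 6), cursors c1@0 c3@0 c2@2, authorship ..1.2.
After op 6 (delete): buffer="ofxft" (len 5), cursors c1@0 c3@0 c2@1, authorship .1.2.
After op 7 (move_right): buffer="ofxft" (len 5), cursors c1@1 c3@1 c2@2, authorship .1.2.

Answer: 1 2 1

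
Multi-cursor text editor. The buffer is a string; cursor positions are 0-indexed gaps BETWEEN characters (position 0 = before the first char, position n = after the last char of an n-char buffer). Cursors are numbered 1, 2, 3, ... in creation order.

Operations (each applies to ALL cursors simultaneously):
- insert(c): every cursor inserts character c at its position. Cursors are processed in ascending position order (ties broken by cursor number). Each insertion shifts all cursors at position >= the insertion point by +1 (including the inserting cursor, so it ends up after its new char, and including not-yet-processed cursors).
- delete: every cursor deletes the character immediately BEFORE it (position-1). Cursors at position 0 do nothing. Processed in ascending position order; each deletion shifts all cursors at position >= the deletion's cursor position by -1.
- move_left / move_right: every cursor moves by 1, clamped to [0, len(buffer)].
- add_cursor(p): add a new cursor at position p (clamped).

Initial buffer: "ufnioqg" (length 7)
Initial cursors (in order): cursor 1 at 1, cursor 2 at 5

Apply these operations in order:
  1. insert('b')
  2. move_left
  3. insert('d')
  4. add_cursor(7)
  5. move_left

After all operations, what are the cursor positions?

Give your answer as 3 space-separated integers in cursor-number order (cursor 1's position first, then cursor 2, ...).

After op 1 (insert('b')): buffer="ubfniobqg" (len 9), cursors c1@2 c2@7, authorship .1....2..
After op 2 (move_left): buffer="ubfniobqg" (len 9), cursors c1@1 c2@6, authorship .1....2..
After op 3 (insert('d')): buffer="udbfniodbqg" (len 11), cursors c1@2 c2@8, authorship .11....22..
After op 4 (add_cursor(7)): buffer="udbfniodbqg" (len 11), cursors c1@2 c3@7 c2@8, authorship .11....22..
After op 5 (move_left): buffer="udbfniodbqg" (len 11), cursors c1@1 c3@6 c2@7, authorship .11....22..

Answer: 1 7 6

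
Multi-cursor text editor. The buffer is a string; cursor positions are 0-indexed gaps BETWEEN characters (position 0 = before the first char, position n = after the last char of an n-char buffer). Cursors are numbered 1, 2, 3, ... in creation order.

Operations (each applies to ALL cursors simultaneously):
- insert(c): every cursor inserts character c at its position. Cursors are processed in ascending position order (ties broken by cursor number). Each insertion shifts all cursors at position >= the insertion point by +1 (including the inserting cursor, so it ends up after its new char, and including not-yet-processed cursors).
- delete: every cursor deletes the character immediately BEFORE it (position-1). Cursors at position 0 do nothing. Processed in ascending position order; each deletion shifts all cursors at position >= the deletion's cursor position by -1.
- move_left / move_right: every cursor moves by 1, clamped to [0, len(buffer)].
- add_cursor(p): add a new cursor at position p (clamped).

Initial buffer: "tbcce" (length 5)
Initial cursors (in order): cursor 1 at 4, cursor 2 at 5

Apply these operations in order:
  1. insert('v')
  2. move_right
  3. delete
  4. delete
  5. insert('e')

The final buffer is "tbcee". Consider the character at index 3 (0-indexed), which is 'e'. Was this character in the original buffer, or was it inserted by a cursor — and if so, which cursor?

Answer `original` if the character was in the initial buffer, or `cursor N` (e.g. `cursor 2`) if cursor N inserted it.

After op 1 (insert('v')): buffer="tbccvev" (len 7), cursors c1@5 c2@7, authorship ....1.2
After op 2 (move_right): buffer="tbccvev" (len 7), cursors c1@6 c2@7, authorship ....1.2
After op 3 (delete): buffer="tbccv" (len 5), cursors c1@5 c2@5, authorship ....1
After op 4 (delete): buffer="tbc" (len 3), cursors c1@3 c2@3, authorship ...
After op 5 (insert('e')): buffer="tbcee" (len 5), cursors c1@5 c2@5, authorship ...12
Authorship (.=original, N=cursor N): . . . 1 2
Index 3: author = 1

Answer: cursor 1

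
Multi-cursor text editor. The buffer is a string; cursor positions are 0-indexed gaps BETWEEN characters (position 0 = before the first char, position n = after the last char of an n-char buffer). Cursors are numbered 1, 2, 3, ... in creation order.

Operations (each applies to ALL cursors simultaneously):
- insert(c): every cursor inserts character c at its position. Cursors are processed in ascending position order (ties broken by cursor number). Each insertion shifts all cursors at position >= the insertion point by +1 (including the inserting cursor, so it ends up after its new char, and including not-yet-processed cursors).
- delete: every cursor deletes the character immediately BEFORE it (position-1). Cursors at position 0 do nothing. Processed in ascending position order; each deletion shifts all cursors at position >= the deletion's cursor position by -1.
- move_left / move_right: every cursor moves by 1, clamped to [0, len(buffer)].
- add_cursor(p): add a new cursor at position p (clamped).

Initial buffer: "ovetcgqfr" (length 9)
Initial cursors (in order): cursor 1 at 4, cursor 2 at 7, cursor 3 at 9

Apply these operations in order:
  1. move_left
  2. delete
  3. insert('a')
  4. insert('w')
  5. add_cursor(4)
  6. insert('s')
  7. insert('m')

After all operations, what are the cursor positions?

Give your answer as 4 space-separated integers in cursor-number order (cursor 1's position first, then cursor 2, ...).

Answer: 8 14 19 8

Derivation:
After op 1 (move_left): buffer="ovetcgqfr" (len 9), cursors c1@3 c2@6 c3@8, authorship .........
After op 2 (delete): buffer="ovtcqr" (len 6), cursors c1@2 c2@4 c3@5, authorship ......
After op 3 (insert('a')): buffer="ovatcaqar" (len 9), cursors c1@3 c2@6 c3@8, authorship ..1..2.3.
After op 4 (insert('w')): buffer="ovawtcawqawr" (len 12), cursors c1@4 c2@8 c3@11, authorship ..11..22.33.
After op 5 (add_cursor(4)): buffer="ovawtcawqawr" (len 12), cursors c1@4 c4@4 c2@8 c3@11, authorship ..11..22.33.
After op 6 (insert('s')): buffer="ovawsstcawsqawsr" (len 16), cursors c1@6 c4@6 c2@11 c3@15, authorship ..1114..222.333.
After op 7 (insert('m')): buffer="ovawssmmtcawsmqawsmr" (len 20), cursors c1@8 c4@8 c2@14 c3@19, authorship ..111414..2222.3333.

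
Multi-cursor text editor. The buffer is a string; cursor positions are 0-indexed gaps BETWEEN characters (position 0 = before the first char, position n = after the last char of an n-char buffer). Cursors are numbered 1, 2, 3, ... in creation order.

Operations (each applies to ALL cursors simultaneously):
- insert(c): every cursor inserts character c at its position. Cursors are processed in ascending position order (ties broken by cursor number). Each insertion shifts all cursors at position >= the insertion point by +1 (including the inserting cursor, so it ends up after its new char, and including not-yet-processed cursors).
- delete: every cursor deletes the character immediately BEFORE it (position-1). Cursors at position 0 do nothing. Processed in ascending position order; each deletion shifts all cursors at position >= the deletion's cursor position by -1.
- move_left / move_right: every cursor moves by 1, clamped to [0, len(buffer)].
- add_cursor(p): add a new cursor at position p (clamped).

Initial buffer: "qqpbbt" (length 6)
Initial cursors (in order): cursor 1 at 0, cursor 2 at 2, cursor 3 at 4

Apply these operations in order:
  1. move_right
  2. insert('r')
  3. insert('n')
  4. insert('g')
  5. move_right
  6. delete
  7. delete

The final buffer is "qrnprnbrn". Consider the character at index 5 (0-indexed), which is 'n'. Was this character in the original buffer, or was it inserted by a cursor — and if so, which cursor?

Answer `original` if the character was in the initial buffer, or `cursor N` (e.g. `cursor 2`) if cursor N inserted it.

Answer: cursor 2

Derivation:
After op 1 (move_right): buffer="qqpbbt" (len 6), cursors c1@1 c2@3 c3@5, authorship ......
After op 2 (insert('r')): buffer="qrqprbbrt" (len 9), cursors c1@2 c2@5 c3@8, authorship .1..2..3.
After op 3 (insert('n')): buffer="qrnqprnbbrnt" (len 12), cursors c1@3 c2@7 c3@11, authorship .11..22..33.
After op 4 (insert('g')): buffer="qrngqprngbbrngt" (len 15), cursors c1@4 c2@9 c3@14, authorship .111..222..333.
After op 5 (move_right): buffer="qrngqprngbbrngt" (len 15), cursors c1@5 c2@10 c3@15, authorship .111..222..333.
After op 6 (delete): buffer="qrngprngbrng" (len 12), cursors c1@4 c2@8 c3@12, authorship .111.222.333
After op 7 (delete): buffer="qrnprnbrn" (len 9), cursors c1@3 c2@6 c3@9, authorship .11.22.33
Authorship (.=original, N=cursor N): . 1 1 . 2 2 . 3 3
Index 5: author = 2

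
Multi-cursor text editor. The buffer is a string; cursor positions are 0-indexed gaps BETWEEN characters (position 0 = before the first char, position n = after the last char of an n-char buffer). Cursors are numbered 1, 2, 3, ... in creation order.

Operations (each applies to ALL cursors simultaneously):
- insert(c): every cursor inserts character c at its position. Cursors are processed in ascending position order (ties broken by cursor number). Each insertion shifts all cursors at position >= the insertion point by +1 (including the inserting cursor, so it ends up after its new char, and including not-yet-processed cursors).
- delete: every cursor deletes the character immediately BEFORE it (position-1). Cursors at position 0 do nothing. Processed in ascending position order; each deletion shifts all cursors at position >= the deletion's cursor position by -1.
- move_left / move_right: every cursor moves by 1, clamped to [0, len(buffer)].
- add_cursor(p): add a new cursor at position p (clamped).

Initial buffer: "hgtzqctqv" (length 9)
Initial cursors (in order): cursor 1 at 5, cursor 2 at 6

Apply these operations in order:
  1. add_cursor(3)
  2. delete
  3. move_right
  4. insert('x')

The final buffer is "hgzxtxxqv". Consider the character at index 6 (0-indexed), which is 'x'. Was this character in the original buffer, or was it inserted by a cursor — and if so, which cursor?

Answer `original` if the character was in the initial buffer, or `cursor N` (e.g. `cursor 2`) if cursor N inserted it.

After op 1 (add_cursor(3)): buffer="hgtzqctqv" (len 9), cursors c3@3 c1@5 c2@6, authorship .........
After op 2 (delete): buffer="hgztqv" (len 6), cursors c3@2 c1@3 c2@3, authorship ......
After op 3 (move_right): buffer="hgztqv" (len 6), cursors c3@3 c1@4 c2@4, authorship ......
After op 4 (insert('x')): buffer="hgzxtxxqv" (len 9), cursors c3@4 c1@7 c2@7, authorship ...3.12..
Authorship (.=original, N=cursor N): . . . 3 . 1 2 . .
Index 6: author = 2

Answer: cursor 2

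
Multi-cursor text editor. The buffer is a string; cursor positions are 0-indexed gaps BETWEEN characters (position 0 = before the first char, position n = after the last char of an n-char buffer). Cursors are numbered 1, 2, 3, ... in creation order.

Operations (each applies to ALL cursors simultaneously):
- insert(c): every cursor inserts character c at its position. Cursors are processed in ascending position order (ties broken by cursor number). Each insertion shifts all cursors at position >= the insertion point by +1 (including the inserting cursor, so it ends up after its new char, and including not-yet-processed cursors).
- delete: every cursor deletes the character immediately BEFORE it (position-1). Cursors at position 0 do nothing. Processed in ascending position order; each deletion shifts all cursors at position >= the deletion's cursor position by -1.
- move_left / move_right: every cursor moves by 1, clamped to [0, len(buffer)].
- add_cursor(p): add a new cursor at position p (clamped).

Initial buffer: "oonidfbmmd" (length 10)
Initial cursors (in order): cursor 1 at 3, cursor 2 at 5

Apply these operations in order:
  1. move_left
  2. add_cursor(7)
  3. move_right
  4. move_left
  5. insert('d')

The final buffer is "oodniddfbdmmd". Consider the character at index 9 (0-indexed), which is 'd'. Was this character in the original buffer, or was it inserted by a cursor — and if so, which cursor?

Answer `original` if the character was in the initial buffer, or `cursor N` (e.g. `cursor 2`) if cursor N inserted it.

Answer: cursor 3

Derivation:
After op 1 (move_left): buffer="oonidfbmmd" (len 10), cursors c1@2 c2@4, authorship ..........
After op 2 (add_cursor(7)): buffer="oonidfbmmd" (len 10), cursors c1@2 c2@4 c3@7, authorship ..........
After op 3 (move_right): buffer="oonidfbmmd" (len 10), cursors c1@3 c2@5 c3@8, authorship ..........
After op 4 (move_left): buffer="oonidfbmmd" (len 10), cursors c1@2 c2@4 c3@7, authorship ..........
After op 5 (insert('d')): buffer="oodniddfbdmmd" (len 13), cursors c1@3 c2@6 c3@10, authorship ..1..2...3...
Authorship (.=original, N=cursor N): . . 1 . . 2 . . . 3 . . .
Index 9: author = 3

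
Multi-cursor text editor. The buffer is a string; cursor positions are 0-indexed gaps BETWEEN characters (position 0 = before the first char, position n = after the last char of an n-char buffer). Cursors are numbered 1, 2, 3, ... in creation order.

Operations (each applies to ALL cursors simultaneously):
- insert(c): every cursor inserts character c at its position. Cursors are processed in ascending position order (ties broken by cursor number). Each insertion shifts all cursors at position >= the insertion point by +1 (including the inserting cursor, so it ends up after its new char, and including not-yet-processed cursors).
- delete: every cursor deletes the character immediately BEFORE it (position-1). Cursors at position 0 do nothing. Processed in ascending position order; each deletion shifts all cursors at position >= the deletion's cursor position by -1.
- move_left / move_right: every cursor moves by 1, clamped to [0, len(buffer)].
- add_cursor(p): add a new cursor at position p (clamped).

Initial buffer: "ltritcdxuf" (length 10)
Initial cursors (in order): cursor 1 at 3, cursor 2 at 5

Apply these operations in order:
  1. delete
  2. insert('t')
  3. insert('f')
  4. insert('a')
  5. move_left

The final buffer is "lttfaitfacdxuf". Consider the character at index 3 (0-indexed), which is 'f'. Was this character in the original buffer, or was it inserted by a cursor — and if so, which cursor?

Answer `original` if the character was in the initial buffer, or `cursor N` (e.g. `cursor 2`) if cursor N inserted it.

Answer: cursor 1

Derivation:
After op 1 (delete): buffer="lticdxuf" (len 8), cursors c1@2 c2@3, authorship ........
After op 2 (insert('t')): buffer="lttitcdxuf" (len 10), cursors c1@3 c2@5, authorship ..1.2.....
After op 3 (insert('f')): buffer="lttfitfcdxuf" (len 12), cursors c1@4 c2@7, authorship ..11.22.....
After op 4 (insert('a')): buffer="lttfaitfacdxuf" (len 14), cursors c1@5 c2@9, authorship ..111.222.....
After op 5 (move_left): buffer="lttfaitfacdxuf" (len 14), cursors c1@4 c2@8, authorship ..111.222.....
Authorship (.=original, N=cursor N): . . 1 1 1 . 2 2 2 . . . . .
Index 3: author = 1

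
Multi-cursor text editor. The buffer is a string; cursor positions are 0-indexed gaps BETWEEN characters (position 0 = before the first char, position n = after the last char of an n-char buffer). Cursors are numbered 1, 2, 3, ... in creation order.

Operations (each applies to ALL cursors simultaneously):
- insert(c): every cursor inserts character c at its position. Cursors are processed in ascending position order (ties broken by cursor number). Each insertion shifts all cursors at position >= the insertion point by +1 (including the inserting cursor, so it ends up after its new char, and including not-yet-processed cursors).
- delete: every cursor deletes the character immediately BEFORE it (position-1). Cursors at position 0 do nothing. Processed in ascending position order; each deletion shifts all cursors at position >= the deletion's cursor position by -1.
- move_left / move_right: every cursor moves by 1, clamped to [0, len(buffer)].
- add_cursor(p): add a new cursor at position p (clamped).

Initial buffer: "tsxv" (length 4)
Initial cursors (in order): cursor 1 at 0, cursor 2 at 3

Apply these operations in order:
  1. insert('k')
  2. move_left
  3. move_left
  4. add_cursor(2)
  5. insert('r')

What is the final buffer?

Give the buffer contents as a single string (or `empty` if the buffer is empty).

After op 1 (insert('k')): buffer="ktsxkv" (len 6), cursors c1@1 c2@5, authorship 1...2.
After op 2 (move_left): buffer="ktsxkv" (len 6), cursors c1@0 c2@4, authorship 1...2.
After op 3 (move_left): buffer="ktsxkv" (len 6), cursors c1@0 c2@3, authorship 1...2.
After op 4 (add_cursor(2)): buffer="ktsxkv" (len 6), cursors c1@0 c3@2 c2@3, authorship 1...2.
After op 5 (insert('r')): buffer="rktrsrxkv" (len 9), cursors c1@1 c3@4 c2@6, authorship 11.3.2.2.

Answer: rktrsrxkv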